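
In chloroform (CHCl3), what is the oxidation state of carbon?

The carbon has one bond to H (-1), one bond to Cl (+1), one bond to Cl (+1), one bond to Cl (+1).
Oxidation state = -1 + 1 + 1 + 1 = +2.

+2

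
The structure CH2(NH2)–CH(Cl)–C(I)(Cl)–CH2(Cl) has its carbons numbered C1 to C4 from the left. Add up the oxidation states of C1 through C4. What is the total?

Each bond to a more electronegative atom (O, N, halogen) counts +1, each bond to a less electronegative atom (H, metal, B, Si) counts −1, and each C–C bond counts 0. Tallying each carbon:
C1: 1C, 2H, 1N → 0 − 2 + 1 = -1
C2: 2C, 1H, 1Cl → 0 − 1 + 1 = 0
C3: 2C, 1Cl, 1I → 0 + 1 + 1 = +2
C4: 1C, 2H, 1Cl → 0 − 2 + 1 = -1
Sum = -1 + 0 + 2 − 1 = 0.

0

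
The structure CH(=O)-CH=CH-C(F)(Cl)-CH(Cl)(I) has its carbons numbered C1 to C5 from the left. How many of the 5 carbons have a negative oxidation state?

Tallying each carbon's bonds:
C1: 1C, 1H, 2O → 0 − 1 + 2 = +1
C2: 3C, 1H → 0 − 1 = -1
C3: 3C, 1H → 0 − 1 = -1
C4: 2C, 1F, 1Cl → 0 + 1 + 1 = +2
C5: 1C, 1H, 1Cl, 1I → 0 − 1 + 1 + 1 = +1
2 carbons (C2, C3) meet the condition.

2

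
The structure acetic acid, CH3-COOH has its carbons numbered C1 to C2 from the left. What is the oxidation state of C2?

+3

Each bond to a more electronegative atom (O, N, halogen) counts +1, each bond to a less electronegative atom (H, metal, B, Si) counts −1, and each C–C bond counts 0.
C2 has a double bond to O (2×+1 = +2), one bond to O (+1), one bond to C (0).
Oxidation state = +2 + 1 + 0 = +3.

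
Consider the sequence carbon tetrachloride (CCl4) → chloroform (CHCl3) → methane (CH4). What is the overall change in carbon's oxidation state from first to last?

-8

Carbon oxidation states along the series — carbon tetrachloride: +4, chloroform: +2, methane: -4.
Net change = -4 − (+4) = -8.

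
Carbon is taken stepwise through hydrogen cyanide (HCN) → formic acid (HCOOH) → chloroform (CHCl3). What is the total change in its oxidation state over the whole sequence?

0

Carbon oxidation states along the series — hydrogen cyanide: +2, formic acid: +2, chloroform: +2.
Net change = +2 − (+2) = 0.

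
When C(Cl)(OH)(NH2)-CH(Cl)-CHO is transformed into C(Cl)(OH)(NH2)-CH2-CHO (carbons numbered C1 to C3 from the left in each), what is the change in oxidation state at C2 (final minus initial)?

-2

Before: C2 has 2 bonds to C, 1 bond to H, 1 bond to Cl → oxidation state 0.
After: C2 has 2 bonds to C, 2 bonds to H → oxidation state -2.
Δ = -2 − (0) = -2, so this is a reduction at C2.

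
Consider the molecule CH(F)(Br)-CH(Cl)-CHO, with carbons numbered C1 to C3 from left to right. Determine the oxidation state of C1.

Count +1 for every bond to an atom more electronegative than carbon and −1 for every bond to one less electronegative; C–C bonds are 0.
C1 has one bond to C (0), one bond to F (+1), one bond to Br (+1), one bond to H (-1).
Oxidation state = 0 + 1 + 1 − 1 = +1.

+1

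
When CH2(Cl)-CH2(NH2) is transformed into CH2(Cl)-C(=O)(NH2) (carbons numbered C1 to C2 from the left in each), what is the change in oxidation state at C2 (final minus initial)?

Before: C2 has 1 bond to C, 2 bonds to H, 1 bond to N → oxidation state -1.
After: C2 has 1 bond to C, 2 bonds to O, 1 bond to N → oxidation state +3.
Δ = +3 − (-1) = +4, so this is an oxidation at C2.

+4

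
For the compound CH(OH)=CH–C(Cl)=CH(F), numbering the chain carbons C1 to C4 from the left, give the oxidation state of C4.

0

C4 has a double bond to C (2×0 = 0), one bond to F (+1), one bond to H (-1).
Oxidation state = 0 + 1 − 1 = 0.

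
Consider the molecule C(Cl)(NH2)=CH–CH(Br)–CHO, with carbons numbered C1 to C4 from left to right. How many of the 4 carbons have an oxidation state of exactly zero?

1

Each bond to a more electronegative atom (O, N, halogen) counts +1, each bond to a less electronegative atom (H, metal, B, Si) counts −1, and each C–C bond counts 0. Tallying each carbon:
C1: 2C, 1N, 1Cl → 0 + 1 + 1 = +2
C2: 3C, 1H → 0 − 1 = -1
C3: 2C, 1H, 1Br → 0 − 1 + 1 = 0
C4: 1C, 1H, 2O → 0 − 1 + 2 = +1
1 carbon (C3) meets the condition.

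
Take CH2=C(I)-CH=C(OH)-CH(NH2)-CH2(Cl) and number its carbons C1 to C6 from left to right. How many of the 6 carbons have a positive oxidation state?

Each bond to a more electronegative atom (O, N, halogen) counts +1, each bond to a less electronegative atom (H, metal, B, Si) counts −1, and each C–C bond counts 0. Tallying each carbon:
C1: 2C, 2H → 0 − 2 = -2
C2: 3C, 1I → 0 + 1 = +1
C3: 3C, 1H → 0 − 1 = -1
C4: 3C, 1O → 0 + 1 = +1
C5: 2C, 1H, 1N → 0 − 1 + 1 = 0
C6: 1C, 2H, 1Cl → 0 − 2 + 1 = -1
2 carbons (C2, C4) meet the condition.

2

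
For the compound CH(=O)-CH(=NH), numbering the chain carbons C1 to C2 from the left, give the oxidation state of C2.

+1

C2 has one bond to C (0), a double bond to N (2×+1 = +2), one bond to H (-1).
Oxidation state = 0 + 2 − 1 = +1.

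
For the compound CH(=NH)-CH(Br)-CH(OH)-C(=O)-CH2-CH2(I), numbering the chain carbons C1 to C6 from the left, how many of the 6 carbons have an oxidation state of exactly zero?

2

Tallying each carbon's bonds:
C1: 1C, 1H, 2N → 0 − 1 + 2 = +1
C2: 2C, 1H, 1Br → 0 − 1 + 1 = 0
C3: 2C, 1H, 1O → 0 − 1 + 1 = 0
C4: 2C, 2O → 0 + 2 = +2
C5: 2C, 2H → 0 − 2 = -2
C6: 1C, 2H, 1I → 0 − 2 + 1 = -1
2 carbons (C2, C3) meet the condition.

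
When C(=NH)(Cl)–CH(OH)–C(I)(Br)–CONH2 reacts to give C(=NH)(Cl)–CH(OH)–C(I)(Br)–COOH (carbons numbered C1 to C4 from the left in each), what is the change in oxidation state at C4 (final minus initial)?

0

Before: C4 has 1 bond to C, 2 bonds to O, 1 bond to N → oxidation state +3.
After: C4 has 1 bond to C, 3 bonds to O → oxidation state +3.
Δ = +3 − (+3) = 0, so no net redox change at C4.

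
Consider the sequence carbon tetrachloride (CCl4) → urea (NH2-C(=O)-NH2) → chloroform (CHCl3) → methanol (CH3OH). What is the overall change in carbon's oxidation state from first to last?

Carbon oxidation states along the series — carbon tetrachloride: +4, urea: +4, chloroform: +2, methanol: -2.
Net change = -2 − (+4) = -6.

-6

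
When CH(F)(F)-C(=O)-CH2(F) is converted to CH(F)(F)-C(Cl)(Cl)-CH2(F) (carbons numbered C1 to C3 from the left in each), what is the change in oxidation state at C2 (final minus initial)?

Before: C2 has 2 bonds to C, 2 bonds to O → oxidation state +2.
After: C2 has 2 bonds to C, 2 bonds to Cl → oxidation state +2.
Δ = +2 − (+2) = 0, so no net redox change at C2.

0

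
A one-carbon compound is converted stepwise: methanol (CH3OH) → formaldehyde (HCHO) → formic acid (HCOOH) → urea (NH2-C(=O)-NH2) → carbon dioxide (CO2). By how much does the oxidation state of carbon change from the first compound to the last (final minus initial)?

+6

Carbon oxidation states along the series — methanol: -2, formaldehyde: 0, formic acid: +2, urea: +4, carbon dioxide: +4.
Net change = +4 − (-2) = +6.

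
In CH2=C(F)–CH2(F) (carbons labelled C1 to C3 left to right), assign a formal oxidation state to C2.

C2 has a double bond to C (2×0 = 0), one bond to C (0), one bond to F (+1).
Oxidation state = 0 + 0 + 1 = +1.

+1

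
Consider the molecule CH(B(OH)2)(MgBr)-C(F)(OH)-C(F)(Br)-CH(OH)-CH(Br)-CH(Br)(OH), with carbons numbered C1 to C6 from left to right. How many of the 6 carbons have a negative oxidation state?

Tallying each carbon's bonds:
C1: 1C, 1H, 1Mg, 1B → 0 − 1 − 1 − 1 = -3
C2: 2C, 1O, 1F → 0 + 1 + 1 = +2
C3: 2C, 1F, 1Br → 0 + 1 + 1 = +2
C4: 2C, 1H, 1O → 0 − 1 + 1 = 0
C5: 2C, 1H, 1Br → 0 − 1 + 1 = 0
C6: 1C, 1H, 1O, 1Br → 0 − 1 + 1 + 1 = +1
1 carbon (C1) meets the condition.

1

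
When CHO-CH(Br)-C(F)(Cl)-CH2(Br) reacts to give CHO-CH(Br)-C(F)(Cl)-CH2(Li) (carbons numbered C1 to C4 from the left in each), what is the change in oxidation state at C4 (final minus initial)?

Before: C4 has 1 bond to C, 2 bonds to H, 1 bond to Br → oxidation state -1.
After: C4 has 1 bond to C, 2 bonds to H, 1 bond to Li → oxidation state -3.
Δ = -3 − (-1) = -2, so this is a reduction at C4.

-2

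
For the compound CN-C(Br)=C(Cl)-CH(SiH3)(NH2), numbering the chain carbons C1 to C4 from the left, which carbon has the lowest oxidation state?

C4

Tallying each carbon's bonds:
C1: 1C, 3N → 0 + 3 = +3
C2: 3C, 1Br → 0 + 1 = +1
C3: 3C, 1Cl → 0 + 1 = +1
C4: 1C, 1H, 1N, 1Si → 0 − 1 + 1 − 1 = -1
The most reduced carbon is C4 at -1.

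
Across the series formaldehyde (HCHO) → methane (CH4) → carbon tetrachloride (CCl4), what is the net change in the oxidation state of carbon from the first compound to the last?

+4

Carbon oxidation states along the series — formaldehyde: 0, methane: -4, carbon tetrachloride: +4.
Net change = +4 − (0) = +4.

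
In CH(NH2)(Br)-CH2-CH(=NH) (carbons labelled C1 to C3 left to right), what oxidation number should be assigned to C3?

C3 has one bond to C (0), one bond to H (-1), a double bond to N (2×+1 = +2).
Oxidation state = 0 − 1 + 2 = +1.

+1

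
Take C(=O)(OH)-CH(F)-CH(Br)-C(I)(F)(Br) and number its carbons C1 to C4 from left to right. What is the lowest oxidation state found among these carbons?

Bonds to more-electronegative neighbours contribute +1 each, bonds to H or metals contribute −1 each, and C–C bonds contribute 0. Tallying each carbon:
C1: 1C, 3O → 0 + 3 = +3
C2: 2C, 1H, 1F → 0 − 1 + 1 = 0
C3: 2C, 1H, 1Br → 0 − 1 + 1 = 0
C4: 1C, 1F, 1Br, 1I → 0 + 1 + 1 + 1 = +3
The lowest value is 0.

0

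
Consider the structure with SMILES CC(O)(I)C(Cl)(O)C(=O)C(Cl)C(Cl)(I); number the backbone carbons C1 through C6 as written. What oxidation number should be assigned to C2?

+2

Bonds to more-electronegative neighbours contribute +1 each, bonds to H or metals contribute −1 each, and C–C bonds contribute 0.
C2 has one bond to C (0), one bond to C (0), one bond to O (+1), one bond to I (+1).
Oxidation state = 0 + 0 + 1 + 1 = +2.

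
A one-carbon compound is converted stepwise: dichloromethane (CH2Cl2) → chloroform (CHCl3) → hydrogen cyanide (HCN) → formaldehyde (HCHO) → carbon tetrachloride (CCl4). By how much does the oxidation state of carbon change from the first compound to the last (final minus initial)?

Carbon oxidation states along the series — dichloromethane: 0, chloroform: +2, hydrogen cyanide: +2, formaldehyde: 0, carbon tetrachloride: +4.
Net change = +4 − (0) = +4.

+4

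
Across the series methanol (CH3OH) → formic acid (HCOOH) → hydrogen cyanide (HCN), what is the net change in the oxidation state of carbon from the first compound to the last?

+4

Carbon oxidation states along the series — methanol: -2, formic acid: +2, hydrogen cyanide: +2.
Net change = +2 − (-2) = +4.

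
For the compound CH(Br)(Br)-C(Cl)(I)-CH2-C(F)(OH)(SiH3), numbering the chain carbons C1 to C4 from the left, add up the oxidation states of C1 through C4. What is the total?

+2

Bonds to more-electronegative neighbours contribute +1 each, bonds to H or metals contribute −1 each, and C–C bonds contribute 0. Tallying each carbon:
C1: 1C, 1H, 2Br → 0 − 1 + 2 = +1
C2: 2C, 1Cl, 1I → 0 + 1 + 1 = +2
C3: 2C, 2H → 0 − 2 = -2
C4: 1C, 1O, 1F, 1Si → 0 + 1 + 1 − 1 = +1
Sum = +1 + 2 − 2 + 1 = +2.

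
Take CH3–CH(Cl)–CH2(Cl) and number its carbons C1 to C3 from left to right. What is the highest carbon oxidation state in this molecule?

0

Assign +1 per bond to O/N/halogen, −1 per bond to H or an electropositive element, and 0 per bond to carbon. Tallying each carbon:
C1: 1C, 3H → 0 − 3 = -3
C2: 2C, 1H, 1Cl → 0 − 1 + 1 = 0
C3: 1C, 2H, 1Cl → 0 − 2 + 1 = -1
The highest value is 0.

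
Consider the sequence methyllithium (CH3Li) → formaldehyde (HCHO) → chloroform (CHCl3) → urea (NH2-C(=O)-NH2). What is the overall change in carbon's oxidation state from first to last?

+8

Carbon oxidation states along the series — methyllithium: -4, formaldehyde: 0, chloroform: +2, urea: +4.
Net change = +4 − (-4) = +8.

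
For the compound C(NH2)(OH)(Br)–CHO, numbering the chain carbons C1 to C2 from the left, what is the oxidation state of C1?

Count +1 for every bond to an atom more electronegative than carbon and −1 for every bond to one less electronegative; C–C bonds are 0.
C1 has one bond to C (0), one bond to N (+1), one bond to O (+1), one bond to Br (+1).
Oxidation state = 0 + 1 + 1 + 1 = +3.

+3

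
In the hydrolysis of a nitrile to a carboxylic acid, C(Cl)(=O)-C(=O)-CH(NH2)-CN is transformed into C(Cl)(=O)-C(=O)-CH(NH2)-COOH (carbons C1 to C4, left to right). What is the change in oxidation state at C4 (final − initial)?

Before: C4 has 1 bond to C, 3 bonds to N → oxidation state +3.
After: C4 has 1 bond to C, 3 bonds to O → oxidation state +3.
Δ = +3 − (+3) = 0, so no net redox change at C4.

0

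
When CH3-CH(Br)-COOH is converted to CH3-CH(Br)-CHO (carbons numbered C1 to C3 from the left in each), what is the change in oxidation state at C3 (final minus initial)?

Before: C3 has 1 bond to C, 3 bonds to O → oxidation state +3.
After: C3 has 1 bond to C, 1 bond to H, 2 bonds to O → oxidation state +1.
Δ = +1 − (+3) = -2, so this is a reduction at C3.

-2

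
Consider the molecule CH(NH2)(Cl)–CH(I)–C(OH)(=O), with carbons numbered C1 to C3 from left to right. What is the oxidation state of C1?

Count +1 for every bond to an atom more electronegative than carbon and −1 for every bond to one less electronegative; C–C bonds are 0.
C1 has one bond to C (0), one bond to N (+1), one bond to H (-1), one bond to Cl (+1).
Oxidation state = 0 + 1 − 1 + 1 = +1.

+1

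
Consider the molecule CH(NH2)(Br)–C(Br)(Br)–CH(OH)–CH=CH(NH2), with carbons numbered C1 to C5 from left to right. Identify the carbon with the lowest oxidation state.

Each bond to a more electronegative atom (O, N, halogen) counts +1, each bond to a less electronegative atom (H, metal, B, Si) counts −1, and each C–C bond counts 0. Tallying each carbon:
C1: 1C, 1H, 1N, 1Br → 0 − 1 + 1 + 1 = +1
C2: 2C, 2Br → 0 + 2 = +2
C3: 2C, 1H, 1O → 0 − 1 + 1 = 0
C4: 3C, 1H → 0 − 1 = -1
C5: 2C, 1H, 1N → 0 − 1 + 1 = 0
The most reduced carbon is C4 at -1.

C4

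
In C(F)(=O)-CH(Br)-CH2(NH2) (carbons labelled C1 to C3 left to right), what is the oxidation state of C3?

-1

Count +1 for every bond to an atom more electronegative than carbon and −1 for every bond to one less electronegative; C–C bonds are 0.
C3 has one bond to C (0), one bond to H (-1), one bond to H (-1), one bond to N (+1).
Oxidation state = 0 − 1 − 1 + 1 = -1.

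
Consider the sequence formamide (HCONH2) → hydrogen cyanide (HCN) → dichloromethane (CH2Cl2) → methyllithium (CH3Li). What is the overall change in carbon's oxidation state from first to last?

-6

Carbon oxidation states along the series — formamide: +2, hydrogen cyanide: +2, dichloromethane: 0, methyllithium: -4.
Net change = -4 − (+2) = -6.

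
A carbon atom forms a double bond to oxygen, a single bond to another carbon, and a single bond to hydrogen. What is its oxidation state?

Bonds to more-electronegative neighbours contribute +1 each, bonds to H or metals contribute −1 each, and C–C bonds contribute 0.
The carbon has one bond to C (0), one bond to H (-1), a double bond to O (2×+1 = +2).
Oxidation state = 0 − 1 + 2 = +1.

+1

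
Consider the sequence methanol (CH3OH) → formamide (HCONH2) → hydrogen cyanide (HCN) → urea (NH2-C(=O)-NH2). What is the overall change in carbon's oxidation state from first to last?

Carbon oxidation states along the series — methanol: -2, formamide: +2, hydrogen cyanide: +2, urea: +4.
Net change = +4 − (-2) = +6.

+6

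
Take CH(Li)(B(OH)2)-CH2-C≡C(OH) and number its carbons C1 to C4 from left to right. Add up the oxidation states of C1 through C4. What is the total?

Each bond to a more electronegative atom (O, N, halogen) counts +1, each bond to a less electronegative atom (H, metal, B, Si) counts −1, and each C–C bond counts 0. Tallying each carbon:
C1: 1C, 1H, 1Li, 1B → 0 − 1 − 1 − 1 = -3
C2: 2C, 2H → 0 − 2 = -2
C3: 4C → 0 = 0
C4: 3C, 1O → 0 + 1 = +1
Sum = -3 − 2 + 0 + 1 = -4.

-4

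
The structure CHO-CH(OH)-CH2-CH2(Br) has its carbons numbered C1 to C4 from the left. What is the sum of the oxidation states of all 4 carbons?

-2

Each bond to a more electronegative atom (O, N, halogen) counts +1, each bond to a less electronegative atom (H, metal, B, Si) counts −1, and each C–C bond counts 0. Tallying each carbon:
C1: 1C, 1H, 2O → 0 − 1 + 2 = +1
C2: 2C, 1H, 1O → 0 − 1 + 1 = 0
C3: 2C, 2H → 0 − 2 = -2
C4: 1C, 2H, 1Br → 0 − 2 + 1 = -1
Sum = +1 + 0 − 2 − 1 = -2.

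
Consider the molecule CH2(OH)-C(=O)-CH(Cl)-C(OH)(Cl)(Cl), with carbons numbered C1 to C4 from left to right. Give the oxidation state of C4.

C4 has one bond to C (0), one bond to O (+1), one bond to Cl (+1), one bond to Cl (+1).
Oxidation state = 0 + 1 + 1 + 1 = +3.

+3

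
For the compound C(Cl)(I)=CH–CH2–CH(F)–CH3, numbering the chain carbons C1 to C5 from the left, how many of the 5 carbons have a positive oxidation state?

Bonds to more-electronegative neighbours contribute +1 each, bonds to H or metals contribute −1 each, and C–C bonds contribute 0. Tallying each carbon:
C1: 2C, 1Cl, 1I → 0 + 1 + 1 = +2
C2: 3C, 1H → 0 − 1 = -1
C3: 2C, 2H → 0 − 2 = -2
C4: 2C, 1H, 1F → 0 − 1 + 1 = 0
C5: 1C, 3H → 0 − 3 = -3
1 carbon (C1) meets the condition.

1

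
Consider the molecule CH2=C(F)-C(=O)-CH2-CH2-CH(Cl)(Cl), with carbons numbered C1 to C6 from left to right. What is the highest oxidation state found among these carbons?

Each bond to a more electronegative atom (O, N, halogen) counts +1, each bond to a less electronegative atom (H, metal, B, Si) counts −1, and each C–C bond counts 0. Tallying each carbon:
C1: 2C, 2H → 0 − 2 = -2
C2: 3C, 1F → 0 + 1 = +1
C3: 2C, 2O → 0 + 2 = +2
C4: 2C, 2H → 0 − 2 = -2
C5: 2C, 2H → 0 − 2 = -2
C6: 1C, 1H, 2Cl → 0 − 1 + 2 = +1
The highest value is +2.

+2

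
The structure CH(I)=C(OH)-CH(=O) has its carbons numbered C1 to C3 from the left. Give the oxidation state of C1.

0

C1 has a double bond to C (2×0 = 0), one bond to I (+1), one bond to H (-1).
Oxidation state = 0 + 1 − 1 = 0.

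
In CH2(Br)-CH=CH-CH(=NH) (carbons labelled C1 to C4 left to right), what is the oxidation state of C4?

Assign +1 per bond to O/N/halogen, −1 per bond to H or an electropositive element, and 0 per bond to carbon.
C4 has one bond to C (0), a double bond to N (2×+1 = +2), one bond to H (-1).
Oxidation state = 0 + 2 − 1 = +1.

+1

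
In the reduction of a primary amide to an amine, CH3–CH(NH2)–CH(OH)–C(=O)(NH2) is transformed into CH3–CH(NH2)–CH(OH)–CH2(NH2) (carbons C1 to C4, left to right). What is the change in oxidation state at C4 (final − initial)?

Before: C4 has 1 bond to C, 2 bonds to O, 1 bond to N → oxidation state +3.
After: C4 has 1 bond to C, 2 bonds to H, 1 bond to N → oxidation state -1.
Δ = -1 − (+3) = -4, so this is a reduction at C4.

-4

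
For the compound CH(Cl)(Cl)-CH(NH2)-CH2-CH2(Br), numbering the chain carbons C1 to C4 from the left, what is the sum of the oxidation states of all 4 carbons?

-2

Count +1 for every bond to an atom more electronegative than carbon and −1 for every bond to one less electronegative; C–C bonds are 0. Tallying each carbon:
C1: 1C, 1H, 2Cl → 0 − 1 + 2 = +1
C2: 2C, 1H, 1N → 0 − 1 + 1 = 0
C3: 2C, 2H → 0 − 2 = -2
C4: 1C, 2H, 1Br → 0 − 2 + 1 = -1
Sum = +1 + 0 − 2 − 1 = -2.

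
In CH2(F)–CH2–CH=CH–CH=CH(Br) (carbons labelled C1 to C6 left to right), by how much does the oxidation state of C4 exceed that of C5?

0

C4: 3C, 1H → 0 − 1 = -1
C5: 3C, 1H → 0 − 1 = -1
Difference: -1 − (-1) = 0.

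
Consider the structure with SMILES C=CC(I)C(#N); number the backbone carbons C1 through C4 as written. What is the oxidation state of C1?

C1 has a double bond to C (2×0 = 0), one bond to H (-1), one bond to H (-1).
Oxidation state = 0 − 1 − 1 = -2.

-2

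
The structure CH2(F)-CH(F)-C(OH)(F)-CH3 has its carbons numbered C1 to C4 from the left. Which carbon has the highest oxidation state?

C3

Count +1 for every bond to an atom more electronegative than carbon and −1 for every bond to one less electronegative; C–C bonds are 0. Tallying each carbon:
C1: 1C, 2H, 1F → 0 − 2 + 1 = -1
C2: 2C, 1H, 1F → 0 − 1 + 1 = 0
C3: 2C, 1O, 1F → 0 + 1 + 1 = +2
C4: 1C, 3H → 0 − 3 = -3
The most oxidised carbon is C3 at +2.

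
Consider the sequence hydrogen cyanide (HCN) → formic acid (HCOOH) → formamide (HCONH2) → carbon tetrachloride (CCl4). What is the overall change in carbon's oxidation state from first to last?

+2

Carbon oxidation states along the series — hydrogen cyanide: +2, formic acid: +2, formamide: +2, carbon tetrachloride: +4.
Net change = +4 − (+2) = +2.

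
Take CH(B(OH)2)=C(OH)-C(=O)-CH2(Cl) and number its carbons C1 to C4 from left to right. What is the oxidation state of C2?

C2 has a double bond to C (2×0 = 0), one bond to C (0), one bond to O (+1).
Oxidation state = 0 + 0 + 1 = +1.

+1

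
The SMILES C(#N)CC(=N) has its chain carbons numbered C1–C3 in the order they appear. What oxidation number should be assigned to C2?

Each bond to a more electronegative atom (O, N, halogen) counts +1, each bond to a less electronegative atom (H, metal, B, Si) counts −1, and each C–C bond counts 0.
C2 has one bond to C (0), one bond to C (0), one bond to H (-1), one bond to H (-1).
Oxidation state = 0 + 0 − 1 − 1 = -2.

-2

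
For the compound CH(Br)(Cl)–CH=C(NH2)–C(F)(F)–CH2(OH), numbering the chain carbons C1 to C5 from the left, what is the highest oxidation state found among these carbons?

Bonds to more-electronegative neighbours contribute +1 each, bonds to H or metals contribute −1 each, and C–C bonds contribute 0. Tallying each carbon:
C1: 1C, 1H, 1Cl, 1Br → 0 − 1 + 1 + 1 = +1
C2: 3C, 1H → 0 − 1 = -1
C3: 3C, 1N → 0 + 1 = +1
C4: 2C, 2F → 0 + 2 = +2
C5: 1C, 2H, 1O → 0 − 2 + 1 = -1
The highest value is +2.

+2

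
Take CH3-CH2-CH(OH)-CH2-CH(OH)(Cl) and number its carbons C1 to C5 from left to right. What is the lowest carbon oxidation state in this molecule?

-3

Assign +1 per bond to O/N/halogen, −1 per bond to H or an electropositive element, and 0 per bond to carbon. Tallying each carbon:
C1: 1C, 3H → 0 − 3 = -3
C2: 2C, 2H → 0 − 2 = -2
C3: 2C, 1H, 1O → 0 − 1 + 1 = 0
C4: 2C, 2H → 0 − 2 = -2
C5: 1C, 1H, 1O, 1Cl → 0 − 1 + 1 + 1 = +1
The lowest value is -3.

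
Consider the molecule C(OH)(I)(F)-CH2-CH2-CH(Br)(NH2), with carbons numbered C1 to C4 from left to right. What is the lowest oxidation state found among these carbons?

-2

Assign +1 per bond to O/N/halogen, −1 per bond to H or an electropositive element, and 0 per bond to carbon. Tallying each carbon:
C1: 1C, 1O, 1F, 1I → 0 + 1 + 1 + 1 = +3
C2: 2C, 2H → 0 − 2 = -2
C3: 2C, 2H → 0 − 2 = -2
C4: 1C, 1H, 1N, 1Br → 0 − 1 + 1 + 1 = +1
The lowest value is -2.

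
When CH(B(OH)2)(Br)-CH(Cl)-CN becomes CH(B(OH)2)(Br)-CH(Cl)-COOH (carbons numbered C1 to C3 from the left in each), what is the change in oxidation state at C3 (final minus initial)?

0

Before: C3 has 1 bond to C, 3 bonds to N → oxidation state +3.
After: C3 has 1 bond to C, 3 bonds to O → oxidation state +3.
Δ = +3 − (+3) = 0, so no net redox change at C3.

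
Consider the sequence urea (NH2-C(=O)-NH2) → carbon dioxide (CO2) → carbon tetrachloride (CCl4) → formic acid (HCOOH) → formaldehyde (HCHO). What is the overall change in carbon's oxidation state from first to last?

Carbon oxidation states along the series — urea: +4, carbon dioxide: +4, carbon tetrachloride: +4, formic acid: +2, formaldehyde: 0.
Net change = 0 − (+4) = -4.

-4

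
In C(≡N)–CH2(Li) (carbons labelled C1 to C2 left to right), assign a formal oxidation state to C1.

C1 has one bond to C (0), a triple bond to N (3×+1 = +3).
Oxidation state = 0 + 3 = +3.

+3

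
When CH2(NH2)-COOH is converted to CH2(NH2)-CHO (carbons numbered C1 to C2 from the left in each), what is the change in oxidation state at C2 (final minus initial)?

Before: C2 has 1 bond to C, 3 bonds to O → oxidation state +3.
After: C2 has 1 bond to C, 1 bond to H, 2 bonds to O → oxidation state +1.
Δ = +1 − (+3) = -2, so this is a reduction at C2.

-2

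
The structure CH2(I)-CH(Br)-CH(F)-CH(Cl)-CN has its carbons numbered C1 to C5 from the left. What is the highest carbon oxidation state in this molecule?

+3

Each bond to a more electronegative atom (O, N, halogen) counts +1, each bond to a less electronegative atom (H, metal, B, Si) counts −1, and each C–C bond counts 0. Tallying each carbon:
C1: 1C, 2H, 1I → 0 − 2 + 1 = -1
C2: 2C, 1H, 1Br → 0 − 1 + 1 = 0
C3: 2C, 1H, 1F → 0 − 1 + 1 = 0
C4: 2C, 1H, 1Cl → 0 − 1 + 1 = 0
C5: 1C, 3N → 0 + 3 = +3
The highest value is +3.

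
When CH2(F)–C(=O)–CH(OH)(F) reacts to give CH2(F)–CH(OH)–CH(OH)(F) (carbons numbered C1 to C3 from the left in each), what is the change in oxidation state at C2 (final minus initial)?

-2

Before: C2 has 2 bonds to C, 2 bonds to O → oxidation state +2.
After: C2 has 2 bonds to C, 1 bond to H, 1 bond to O → oxidation state 0.
Δ = 0 − (+2) = -2, so this is a reduction at C2.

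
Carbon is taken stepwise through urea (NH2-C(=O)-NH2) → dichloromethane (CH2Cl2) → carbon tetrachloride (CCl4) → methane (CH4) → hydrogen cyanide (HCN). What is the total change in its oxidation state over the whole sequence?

Carbon oxidation states along the series — urea: +4, dichloromethane: 0, carbon tetrachloride: +4, methane: -4, hydrogen cyanide: +2.
Net change = +2 − (+4) = -2.

-2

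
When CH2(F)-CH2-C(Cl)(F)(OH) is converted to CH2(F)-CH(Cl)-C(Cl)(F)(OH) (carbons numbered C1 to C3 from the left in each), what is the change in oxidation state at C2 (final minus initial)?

Before: C2 has 2 bonds to C, 2 bonds to H → oxidation state -2.
After: C2 has 2 bonds to C, 1 bond to H, 1 bond to Cl → oxidation state 0.
Δ = 0 − (-2) = +2, so this is an oxidation at C2.

+2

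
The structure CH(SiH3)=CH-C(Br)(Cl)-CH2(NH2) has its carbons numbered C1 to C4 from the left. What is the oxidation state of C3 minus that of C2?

+3

C3: 2C, 1Cl, 1Br → 0 + 1 + 1 = +2
C2: 3C, 1H → 0 − 1 = -1
Difference: +2 − (-1) = +3.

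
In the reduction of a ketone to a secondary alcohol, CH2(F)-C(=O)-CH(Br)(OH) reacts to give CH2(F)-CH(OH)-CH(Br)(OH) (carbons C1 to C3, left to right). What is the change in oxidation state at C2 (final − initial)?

Before: C2 has 2 bonds to C, 2 bonds to O → oxidation state +2.
After: C2 has 2 bonds to C, 1 bond to H, 1 bond to O → oxidation state 0.
Δ = 0 − (+2) = -2, so this is a reduction at C2.

-2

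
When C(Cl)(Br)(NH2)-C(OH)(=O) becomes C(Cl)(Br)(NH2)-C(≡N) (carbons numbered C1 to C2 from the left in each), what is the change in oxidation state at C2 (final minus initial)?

0

Before: C2 has 1 bond to C, 3 bonds to O → oxidation state +3.
After: C2 has 1 bond to C, 3 bonds to N → oxidation state +3.
Δ = +3 − (+3) = 0, so no net redox change at C2.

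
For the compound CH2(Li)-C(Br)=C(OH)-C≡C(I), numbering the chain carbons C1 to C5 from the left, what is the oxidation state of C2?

Assign +1 per bond to O/N/halogen, −1 per bond to H or an electropositive element, and 0 per bond to carbon.
C2 has one bond to C (0), a double bond to C (2×0 = 0), one bond to Br (+1).
Oxidation state = 0 + 0 + 1 = +1.

+1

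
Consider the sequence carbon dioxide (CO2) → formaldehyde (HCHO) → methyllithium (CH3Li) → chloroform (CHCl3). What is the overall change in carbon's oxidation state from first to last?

-2

Carbon oxidation states along the series — carbon dioxide: +4, formaldehyde: 0, methyllithium: -4, chloroform: +2.
Net change = +2 − (+4) = -2.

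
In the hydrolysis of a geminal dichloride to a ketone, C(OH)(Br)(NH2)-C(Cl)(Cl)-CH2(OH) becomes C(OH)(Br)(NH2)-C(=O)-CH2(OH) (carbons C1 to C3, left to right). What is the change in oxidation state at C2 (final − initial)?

Before: C2 has 2 bonds to C, 2 bonds to Cl → oxidation state +2.
After: C2 has 2 bonds to C, 2 bonds to O → oxidation state +2.
Δ = +2 − (+2) = 0, so no net redox change at C2.

0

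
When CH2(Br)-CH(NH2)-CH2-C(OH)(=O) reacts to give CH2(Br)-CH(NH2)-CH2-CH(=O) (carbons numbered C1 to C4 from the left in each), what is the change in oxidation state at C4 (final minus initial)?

-2

Before: C4 has 1 bond to C, 3 bonds to O → oxidation state +3.
After: C4 has 1 bond to C, 1 bond to H, 2 bonds to O → oxidation state +1.
Δ = +1 − (+3) = -2, so this is a reduction at C4.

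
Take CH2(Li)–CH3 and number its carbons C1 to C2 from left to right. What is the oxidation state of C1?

Each bond to a more electronegative atom (O, N, halogen) counts +1, each bond to a less electronegative atom (H, metal, B, Si) counts −1, and each C–C bond counts 0.
C1 has one bond to C (0), one bond to Li (-1), one bond to H (-1), one bond to H (-1).
Oxidation state = 0 − 1 − 1 − 1 = -3.

-3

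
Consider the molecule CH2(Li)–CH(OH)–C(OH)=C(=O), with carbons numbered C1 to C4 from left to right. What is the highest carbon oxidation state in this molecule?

+2

Count +1 for every bond to an atom more electronegative than carbon and −1 for every bond to one less electronegative; C–C bonds are 0. Tallying each carbon:
C1: 1C, 2H, 1Li → 0 − 2 − 1 = -3
C2: 2C, 1H, 1O → 0 − 1 + 1 = 0
C3: 3C, 1O → 0 + 1 = +1
C4: 2C, 2O → 0 + 2 = +2
The highest value is +2.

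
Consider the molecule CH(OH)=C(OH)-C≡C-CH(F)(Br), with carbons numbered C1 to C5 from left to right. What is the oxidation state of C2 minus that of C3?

C2: 3C, 1O → 0 + 1 = +1
C3: 4C → 0 = 0
Difference: +1 − (0) = +1.

+1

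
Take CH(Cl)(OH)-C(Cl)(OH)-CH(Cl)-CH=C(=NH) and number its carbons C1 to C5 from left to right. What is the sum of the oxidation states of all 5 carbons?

Bonds to more-electronegative neighbours contribute +1 each, bonds to H or metals contribute −1 each, and C–C bonds contribute 0. Tallying each carbon:
C1: 1C, 1H, 1O, 1Cl → 0 − 1 + 1 + 1 = +1
C2: 2C, 1O, 1Cl → 0 + 1 + 1 = +2
C3: 2C, 1H, 1Cl → 0 − 1 + 1 = 0
C4: 3C, 1H → 0 − 1 = -1
C5: 2C, 2N → 0 + 2 = +2
Sum = +1 + 2 + 0 − 1 + 2 = +4.

+4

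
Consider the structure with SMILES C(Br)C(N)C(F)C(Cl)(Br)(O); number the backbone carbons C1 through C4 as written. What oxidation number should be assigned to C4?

+3

C4 has one bond to C (0), one bond to Cl (+1), one bond to Br (+1), one bond to O (+1).
Oxidation state = 0 + 1 + 1 + 1 = +3.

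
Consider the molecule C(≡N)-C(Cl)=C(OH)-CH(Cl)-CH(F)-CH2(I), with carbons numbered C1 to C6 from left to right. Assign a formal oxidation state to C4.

0

Assign +1 per bond to O/N/halogen, −1 per bond to H or an electropositive element, and 0 per bond to carbon.
C4 has one bond to C (0), one bond to C (0), one bond to H (-1), one bond to Cl (+1).
Oxidation state = 0 + 0 − 1 + 1 = 0.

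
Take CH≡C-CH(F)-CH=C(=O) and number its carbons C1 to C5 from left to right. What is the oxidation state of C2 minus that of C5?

-2

C2: 4C → 0 = 0
C5: 2C, 2O → 0 + 2 = +2
Difference: 0 − (+2) = -2.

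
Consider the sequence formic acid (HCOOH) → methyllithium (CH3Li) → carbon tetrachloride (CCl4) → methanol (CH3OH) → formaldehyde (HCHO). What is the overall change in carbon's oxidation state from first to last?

Carbon oxidation states along the series — formic acid: +2, methyllithium: -4, carbon tetrachloride: +4, methanol: -2, formaldehyde: 0.
Net change = 0 − (+2) = -2.

-2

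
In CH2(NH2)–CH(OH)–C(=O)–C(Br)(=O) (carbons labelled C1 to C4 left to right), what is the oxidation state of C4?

Count +1 for every bond to an atom more electronegative than carbon and −1 for every bond to one less electronegative; C–C bonds are 0.
C4 has one bond to C (0), one bond to Br (+1), a double bond to O (2×+1 = +2).
Oxidation state = 0 + 1 + 2 = +3.

+3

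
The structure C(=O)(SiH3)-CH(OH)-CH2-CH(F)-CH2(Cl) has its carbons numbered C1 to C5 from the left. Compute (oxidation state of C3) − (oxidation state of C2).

C3: 2C, 2H → 0 − 2 = -2
C2: 2C, 1H, 1O → 0 − 1 + 1 = 0
Difference: -2 − (0) = -2.

-2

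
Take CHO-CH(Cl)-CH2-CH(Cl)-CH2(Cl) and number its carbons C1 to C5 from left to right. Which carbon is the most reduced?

Bonds to more-electronegative neighbours contribute +1 each, bonds to H or metals contribute −1 each, and C–C bonds contribute 0. Tallying each carbon:
C1: 1C, 1H, 2O → 0 − 1 + 2 = +1
C2: 2C, 1H, 1Cl → 0 − 1 + 1 = 0
C3: 2C, 2H → 0 − 2 = -2
C4: 2C, 1H, 1Cl → 0 − 1 + 1 = 0
C5: 1C, 2H, 1Cl → 0 − 2 + 1 = -1
The most reduced carbon is C3 at -2.

C3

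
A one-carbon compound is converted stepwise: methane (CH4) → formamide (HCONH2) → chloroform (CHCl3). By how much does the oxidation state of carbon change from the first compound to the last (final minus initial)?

+6

Carbon oxidation states along the series — methane: -4, formamide: +2, chloroform: +2.
Net change = +2 − (-4) = +6.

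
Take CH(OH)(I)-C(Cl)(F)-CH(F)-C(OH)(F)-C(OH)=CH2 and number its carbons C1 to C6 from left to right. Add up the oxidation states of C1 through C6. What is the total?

+4

Tallying each carbon's bonds:
C1: 1C, 1H, 1O, 1I → 0 − 1 + 1 + 1 = +1
C2: 2C, 1F, 1Cl → 0 + 1 + 1 = +2
C3: 2C, 1H, 1F → 0 − 1 + 1 = 0
C4: 2C, 1O, 1F → 0 + 1 + 1 = +2
C5: 3C, 1O → 0 + 1 = +1
C6: 2C, 2H → 0 − 2 = -2
Sum = +1 + 2 + 0 + 2 + 1 − 2 = +4.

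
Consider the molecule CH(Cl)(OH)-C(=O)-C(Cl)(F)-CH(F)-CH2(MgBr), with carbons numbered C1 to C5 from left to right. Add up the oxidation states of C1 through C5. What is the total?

+2

Tallying each carbon's bonds:
C1: 1C, 1H, 1O, 1Cl → 0 − 1 + 1 + 1 = +1
C2: 2C, 2O → 0 + 2 = +2
C3: 2C, 1F, 1Cl → 0 + 1 + 1 = +2
C4: 2C, 1H, 1F → 0 − 1 + 1 = 0
C5: 1C, 2H, 1Mg → 0 − 2 − 1 = -3
Sum = +1 + 2 + 2 + 0 − 3 = +2.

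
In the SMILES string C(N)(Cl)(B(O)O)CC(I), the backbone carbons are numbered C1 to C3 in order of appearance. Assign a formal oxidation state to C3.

Bonds to more-electronegative neighbours contribute +1 each, bonds to H or metals contribute −1 each, and C–C bonds contribute 0.
C3 has one bond to C (0), one bond to I (+1), one bond to H (-1), one bond to H (-1).
Oxidation state = 0 + 1 − 1 − 1 = -1.

-1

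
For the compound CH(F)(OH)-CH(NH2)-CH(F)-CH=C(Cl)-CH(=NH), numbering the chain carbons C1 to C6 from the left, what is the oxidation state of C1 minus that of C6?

C1: 1C, 1H, 1O, 1F → 0 − 1 + 1 + 1 = +1
C6: 1C, 1H, 2N → 0 − 1 + 2 = +1
Difference: +1 − (+1) = 0.

0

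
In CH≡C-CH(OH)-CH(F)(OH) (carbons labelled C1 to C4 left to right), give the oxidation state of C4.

Each bond to a more electronegative atom (O, N, halogen) counts +1, each bond to a less electronegative atom (H, metal, B, Si) counts −1, and each C–C bond counts 0.
C4 has one bond to C (0), one bond to H (-1), one bond to F (+1), one bond to O (+1).
Oxidation state = 0 − 1 + 1 + 1 = +1.

+1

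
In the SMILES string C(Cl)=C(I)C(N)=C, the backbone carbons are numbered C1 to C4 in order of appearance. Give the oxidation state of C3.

Each bond to a more electronegative atom (O, N, halogen) counts +1, each bond to a less electronegative atom (H, metal, B, Si) counts −1, and each C–C bond counts 0.
C3 has one bond to C (0), a double bond to C (2×0 = 0), one bond to N (+1).
Oxidation state = 0 + 0 + 1 = +1.

+1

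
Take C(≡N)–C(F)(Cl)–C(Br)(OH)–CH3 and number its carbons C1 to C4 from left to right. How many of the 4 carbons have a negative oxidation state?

1

Tallying each carbon's bonds:
C1: 1C, 3N → 0 + 3 = +3
C2: 2C, 1F, 1Cl → 0 + 1 + 1 = +2
C3: 2C, 1O, 1Br → 0 + 1 + 1 = +2
C4: 1C, 3H → 0 − 3 = -3
1 carbon (C4) meets the condition.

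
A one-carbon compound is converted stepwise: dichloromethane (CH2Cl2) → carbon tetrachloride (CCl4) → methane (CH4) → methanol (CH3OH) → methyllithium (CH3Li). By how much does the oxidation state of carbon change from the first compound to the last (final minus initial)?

Carbon oxidation states along the series — dichloromethane: 0, carbon tetrachloride: +4, methane: -4, methanol: -2, methyllithium: -4.
Net change = -4 − (0) = -4.

-4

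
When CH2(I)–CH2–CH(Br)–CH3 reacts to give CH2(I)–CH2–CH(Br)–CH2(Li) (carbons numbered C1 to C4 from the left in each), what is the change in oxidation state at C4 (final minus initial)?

0

Before: C4 has 1 bond to C, 3 bonds to H → oxidation state -3.
After: C4 has 1 bond to C, 2 bonds to H, 1 bond to Li → oxidation state -3.
Δ = -3 − (-3) = 0, so no net redox change at C4.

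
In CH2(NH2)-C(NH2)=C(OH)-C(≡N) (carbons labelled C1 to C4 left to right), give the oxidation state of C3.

Count +1 for every bond to an atom more electronegative than carbon and −1 for every bond to one less electronegative; C–C bonds are 0.
C3 has a double bond to C (2×0 = 0), one bond to C (0), one bond to O (+1).
Oxidation state = 0 + 0 + 1 = +1.

+1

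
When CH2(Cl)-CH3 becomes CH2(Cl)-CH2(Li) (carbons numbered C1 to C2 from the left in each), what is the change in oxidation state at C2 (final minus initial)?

0

Before: C2 has 1 bond to C, 3 bonds to H → oxidation state -3.
After: C2 has 1 bond to C, 2 bonds to H, 1 bond to Li → oxidation state -3.
Δ = -3 − (-3) = 0, so no net redox change at C2.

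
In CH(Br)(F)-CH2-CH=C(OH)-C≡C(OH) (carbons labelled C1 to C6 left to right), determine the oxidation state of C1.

+1

Count +1 for every bond to an atom more electronegative than carbon and −1 for every bond to one less electronegative; C–C bonds are 0.
C1 has one bond to C (0), one bond to Br (+1), one bond to H (-1), one bond to F (+1).
Oxidation state = 0 + 1 − 1 + 1 = +1.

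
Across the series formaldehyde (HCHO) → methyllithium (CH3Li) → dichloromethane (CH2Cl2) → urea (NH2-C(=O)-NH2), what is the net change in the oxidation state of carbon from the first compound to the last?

+4

Carbon oxidation states along the series — formaldehyde: 0, methyllithium: -4, dichloromethane: 0, urea: +4.
Net change = +4 − (0) = +4.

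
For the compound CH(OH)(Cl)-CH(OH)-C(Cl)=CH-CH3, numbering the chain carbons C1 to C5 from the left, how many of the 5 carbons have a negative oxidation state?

Tallying each carbon's bonds:
C1: 1C, 1H, 1O, 1Cl → 0 − 1 + 1 + 1 = +1
C2: 2C, 1H, 1O → 0 − 1 + 1 = 0
C3: 3C, 1Cl → 0 + 1 = +1
C4: 3C, 1H → 0 − 1 = -1
C5: 1C, 3H → 0 − 3 = -3
2 carbons (C4, C5) meet the condition.

2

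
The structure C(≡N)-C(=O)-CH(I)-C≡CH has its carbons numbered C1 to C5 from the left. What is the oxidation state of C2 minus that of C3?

+2

C2: 2C, 2O → 0 + 2 = +2
C3: 2C, 1H, 1I → 0 − 1 + 1 = 0
Difference: +2 − (0) = +2.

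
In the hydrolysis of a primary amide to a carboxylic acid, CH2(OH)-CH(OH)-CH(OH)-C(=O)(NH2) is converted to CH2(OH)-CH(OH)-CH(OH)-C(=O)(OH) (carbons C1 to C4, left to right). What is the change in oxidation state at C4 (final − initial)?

0

Before: C4 has 1 bond to C, 2 bonds to O, 1 bond to N → oxidation state +3.
After: C4 has 1 bond to C, 3 bonds to O → oxidation state +3.
Δ = +3 − (+3) = 0, so no net redox change at C4.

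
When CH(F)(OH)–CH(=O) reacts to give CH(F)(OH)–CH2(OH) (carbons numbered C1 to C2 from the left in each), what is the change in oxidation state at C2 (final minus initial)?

-2

Before: C2 has 1 bond to C, 1 bond to H, 2 bonds to O → oxidation state +1.
After: C2 has 1 bond to C, 2 bonds to H, 1 bond to O → oxidation state -1.
Δ = -1 − (+1) = -2, so this is a reduction at C2.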